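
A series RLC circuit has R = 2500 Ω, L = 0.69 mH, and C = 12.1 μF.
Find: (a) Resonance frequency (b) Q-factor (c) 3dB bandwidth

Step 1 — Resonance: ω₀ = 1/√(LC) = 1/√(0.00069·1.21e-05) = 1.094e+04 rad/s.
Step 2 — f₀ = ω₀/(2π) = 1742 Hz.
Step 3 — Series Q: Q = ω₀L/R = 1.094e+04·0.00069/2500 = 0.003021.
Step 4 — Bandwidth: Δω = ω₀/Q = 3.623e+06 rad/s; BW = Δω/(2π) = 5.766e+05 Hz.

(a) f₀ = 1742 Hz  (b) Q = 0.003021  (c) BW = 5.766e+05 Hz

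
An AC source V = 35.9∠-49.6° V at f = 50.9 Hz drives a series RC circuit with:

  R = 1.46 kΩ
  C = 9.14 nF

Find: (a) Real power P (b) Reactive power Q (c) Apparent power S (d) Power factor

Step 1 — Angular frequency: ω = 2π·f = 2π·50.9 = 319.8 rad/s.
Step 2 — Component impedances:
  R: Z = R = 1460 Ω
  C: Z = 1/(jωC) = -j/(ω·C) = 0 - j3.421e+05 Ω
Step 3 — Series combination: Z_total = R + C = 1460 - j3.421e+05 Ω = 3.421e+05∠-89.8° Ω.
Step 4 — Source phasor: V = 35.9∠-49.6° V = 23.27 - j27.34 V.
Step 5 — Current: I = V / Z = 8.02e-05 + j6.767e-05 A = 0.0001049∠40.2° A.
Step 6 — Complex power: S = V·I* = 1.608e-05 - j0.003767 VA.
Step 7 — Real power: P = Re(S) = 1.608e-05 W.
Step 8 — Reactive power: Q = Im(S) = -0.003767 VAR.
Step 9 — Apparent power: |S| = 0.003767 VA.
Step 10 — Power factor: PF = P/|S| = 0.004268 (leading).

(a) P = 1.608e-05 W  (b) Q = -0.003767 VAR  (c) S = 0.003767 VA  (d) PF = 0.004268 (leading)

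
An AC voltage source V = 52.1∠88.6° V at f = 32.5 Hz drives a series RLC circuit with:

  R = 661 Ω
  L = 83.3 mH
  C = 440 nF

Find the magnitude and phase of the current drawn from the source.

Step 1 — Angular frequency: ω = 2π·f = 2π·32.5 = 204.2 rad/s.
Step 2 — Component impedances:
  R: Z = R = 661 Ω
  L: Z = jωL = j·204.2·0.0833 = 0 + j17.01 Ω
  C: Z = 1/(jωC) = -j/(ω·C) = 0 - j1.113e+04 Ω
Step 3 — Series combination: Z_total = R + L + C = 661 - j1.111e+04 Ω = 1.113e+04∠-86.6° Ω.
Step 4 — Source phasor: V = 52.1∠88.6° V = 1.273 + j52.08 V.
Step 5 — Ohm's law: I = V / Z_total = (1.273 + j52.08) / (661 - j1.111e+04) = -0.004664 + j0.0003919 A.
Step 6 — Convert to polar: |I| = 0.00468 A, ∠I = 175.2°.

I = 0.00468∠175.2° A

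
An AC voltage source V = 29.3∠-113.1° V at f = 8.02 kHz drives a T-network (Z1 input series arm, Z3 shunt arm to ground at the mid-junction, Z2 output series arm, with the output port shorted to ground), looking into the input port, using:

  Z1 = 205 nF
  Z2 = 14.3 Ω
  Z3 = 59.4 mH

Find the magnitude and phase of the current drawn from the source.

Step 1 — Angular frequency: ω = 2π·f = 2π·8020 = 5.039e+04 rad/s.
Step 2 — Component impedances:
  Z1: Z = 1/(jωC) = -j/(ω·C) = 0 - j96.8 Ω
  Z2: Z = R = 14.3 Ω
  Z3: Z = jωL = j·5.039e+04·0.0594 = 0 + j2993 Ω
Step 3 — With the output port shorted to ground, the output series arm Z2 runs from the junction to ground; the shunt arm Z3 also runs from the junction to ground. They appear in parallel: Z3 || Z2 = 14.3 + j0.06832 Ω.
Step 4 — Series with input arm Z1: Z_in = Z1 + (Z3 || Z2) = 14.3 - j96.74 Ω = 97.79∠-81.6° Ω.
Step 5 — Source phasor: V = 29.3∠-113.1° V = -11.5 - j26.95 V.
Step 6 — Ohm's law: I = V / Z_total = (-11.5 - j26.95) / (14.3 - j96.74) = 0.2555 - j0.1566 A.
Step 7 — Convert to polar: |I| = 0.2996 A, ∠I = -31.5°.

I = 0.2996∠-31.5° A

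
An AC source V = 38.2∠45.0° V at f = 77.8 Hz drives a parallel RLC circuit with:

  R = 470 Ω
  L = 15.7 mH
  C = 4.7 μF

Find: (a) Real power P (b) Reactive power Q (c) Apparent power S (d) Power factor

Step 1 — Angular frequency: ω = 2π·f = 2π·77.8 = 488.8 rad/s.
Step 2 — Component impedances:
  R: Z = R = 470 Ω
  L: Z = jωL = j·488.8·0.0157 = 0 + j7.675 Ω
  C: Z = 1/(jωC) = -j/(ω·C) = 0 - j435.3 Ω
Step 3 — Parallel combination: 1/Z_total = 1/R + 1/L + 1/C; Z_total = 0.1298 + j7.81 Ω = 7.811∠89.0° Ω.
Step 4 — Source phasor: V = 38.2∠45.0° V = 27.01 + j27.01 V.
Step 5 — Current: I = V / Z = 3.515 - j3.4 A = 4.89∠-44.0° A.
Step 6 — Complex power: S = V·I* = 3.105 + j186.8 VA.
Step 7 — Real power: P = Re(S) = 3.105 W.
Step 8 — Reactive power: Q = Im(S) = 186.8 VAR.
Step 9 — Apparent power: |S| = 186.8 VA.
Step 10 — Power factor: PF = P/|S| = 0.01662 (lagging).

(a) P = 3.105 W  (b) Q = 186.8 VAR  (c) S = 186.8 VA  (d) PF = 0.01662 (lagging)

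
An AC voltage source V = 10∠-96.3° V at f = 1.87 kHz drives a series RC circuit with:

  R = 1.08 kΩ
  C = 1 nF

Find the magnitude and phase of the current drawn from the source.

Step 1 — Angular frequency: ω = 2π·f = 2π·1870 = 1.175e+04 rad/s.
Step 2 — Component impedances:
  R: Z = R = 1080 Ω
  C: Z = 1/(jωC) = -j/(ω·C) = 0 - j8.511e+04 Ω
Step 3 — Series combination: Z_total = R + C = 1080 - j8.511e+04 Ω = 8.512e+04∠-89.3° Ω.
Step 4 — Source phasor: V = 10∠-96.3° V = -1.097 - j9.94 V.
Step 5 — Ohm's law: I = V / Z_total = (-1.097 - j9.94) / (1080 - j8.511e+04) = 0.0001166 - j1.437e-05 A.
Step 6 — Convert to polar: |I| = 0.0001175 A, ∠I = -7.0°.

I = 0.0001175∠-7.0° A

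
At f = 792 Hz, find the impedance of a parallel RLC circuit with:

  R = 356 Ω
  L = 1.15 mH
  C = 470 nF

Step 1 — Angular frequency: ω = 2π·f = 2π·792 = 4976 rad/s.
Step 2 — Component impedances:
  R: Z = R = 356 Ω
  L: Z = jωL = j·4976·0.00115 = 0 + j5.723 Ω
  C: Z = 1/(jωC) = -j/(ω·C) = 0 - j427.6 Ω
Step 3 — Parallel combination: 1/Z_total = 1/R + 1/L + 1/C; Z_total = 0.09448 + j5.799 Ω = 5.8∠89.1° Ω.

Z = 0.09448 + j5.799 Ω = 5.8∠89.1° Ω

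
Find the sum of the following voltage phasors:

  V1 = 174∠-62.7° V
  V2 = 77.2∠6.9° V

Step 1 — Convert each phasor to rectangular form:
  V1 = 174·(cos(-62.7°) + j·sin(-62.7°)) = 79.81 - j154.6 V
  V2 = 77.2·(cos(6.9°) + j·sin(6.9°)) = 76.64 + j9.275 V
Step 2 — Sum components: V_total = 156.4 - j145.3 V.
Step 3 — Convert to polar: |V_total| = 213.5 V, ∠V_total = -42.9°.

V_total = 213.5∠-42.9° V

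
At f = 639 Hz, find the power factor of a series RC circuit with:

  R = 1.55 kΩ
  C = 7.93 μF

Step 1 — Angular frequency: ω = 2π·f = 2π·639 = 4015 rad/s.
Step 2 — Component impedances:
  R: Z = R = 1550 Ω
  C: Z = 1/(jωC) = -j/(ω·C) = 0 - j31.41 Ω
Step 3 — Series combination: Z_total = R + C = 1550 - j31.41 Ω = 1550∠-1.2° Ω.
Step 4 — Power factor: PF = cos(φ) = Re(Z)/|Z| = 1550/1550.3 = 0.9998.
Step 5 — Type: Im(Z) = -31.41 ⇒ leading (phase φ = -1.2°).

PF = 0.9998 (leading, φ = -1.2°)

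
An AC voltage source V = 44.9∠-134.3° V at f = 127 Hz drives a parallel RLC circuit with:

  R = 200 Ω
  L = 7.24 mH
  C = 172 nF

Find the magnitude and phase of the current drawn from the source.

Step 1 — Angular frequency: ω = 2π·f = 2π·127 = 798 rad/s.
Step 2 — Component impedances:
  R: Z = R = 200 Ω
  L: Z = jωL = j·798·0.00724 = 0 + j5.777 Ω
  C: Z = 1/(jωC) = -j/(ω·C) = 0 - j7286 Ω
Step 3 — Parallel combination: 1/Z_total = 1/R + 1/L + 1/C; Z_total = 0.167 + j5.777 Ω = 5.779∠88.3° Ω.
Step 4 — Source phasor: V = 44.9∠-134.3° V = -31.36 - j32.13 V.
Step 5 — Ohm's law: I = V / Z_total = (-31.36 - j32.13) / (0.167 + j5.777) = -5.715 + j5.263 A.
Step 6 — Convert to polar: |I| = 7.769 A, ∠I = 137.4°.

I = 7.769∠137.4° A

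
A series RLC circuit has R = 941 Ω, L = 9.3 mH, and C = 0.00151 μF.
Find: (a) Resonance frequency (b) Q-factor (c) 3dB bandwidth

Step 1 — Resonance: ω₀ = 1/√(LC) = 1/√(0.0093·1.51e-09) = 2.669e+05 rad/s.
Step 2 — f₀ = ω₀/(2π) = 4.247e+04 Hz.
Step 3 — Series Q: Q = ω₀L/R = 2.669e+05·0.0093/941 = 2.637.
Step 4 — Bandwidth: Δω = ω₀/Q = 1.012e+05 rad/s; BW = Δω/(2π) = 1.61e+04 Hz.

(a) f₀ = 4.247e+04 Hz  (b) Q = 2.637  (c) BW = 1.61e+04 Hz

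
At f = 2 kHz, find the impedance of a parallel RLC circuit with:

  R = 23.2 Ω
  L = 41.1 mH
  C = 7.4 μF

Step 1 — Angular frequency: ω = 2π·f = 2π·2000 = 1.257e+04 rad/s.
Step 2 — Component impedances:
  R: Z = R = 23.2 Ω
  L: Z = jωL = j·1.257e+04·0.0411 = 0 + j516.5 Ω
  C: Z = 1/(jωC) = -j/(ω·C) = 0 - j10.75 Ω
Step 3 — Parallel combination: 1/Z_total = 1/R + 1/L + 1/C; Z_total = 4.247 - j8.972 Ω = 9.926∠-64.7° Ω.

Z = 4.247 - j8.972 Ω = 9.926∠-64.7° Ω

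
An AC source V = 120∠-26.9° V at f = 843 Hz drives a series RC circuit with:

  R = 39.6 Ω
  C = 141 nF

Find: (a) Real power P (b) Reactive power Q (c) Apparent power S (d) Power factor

Step 1 — Angular frequency: ω = 2π·f = 2π·843 = 5297 rad/s.
Step 2 — Component impedances:
  R: Z = R = 39.6 Ω
  C: Z = 1/(jωC) = -j/(ω·C) = 0 - j1339 Ω
Step 3 — Series combination: Z_total = R + C = 39.6 - j1339 Ω = 1340∠-88.3° Ω.
Step 4 — Source phasor: V = 120∠-26.9° V = 107 - j54.29 V.
Step 5 — Current: I = V / Z = 0.04287 + j0.07866 A = 0.08958∠61.4° A.
Step 6 — Complex power: S = V·I* = 0.3178 - j10.75 VA.
Step 7 — Real power: P = Re(S) = 0.3178 W.
Step 8 — Reactive power: Q = Im(S) = -10.75 VAR.
Step 9 — Apparent power: |S| = 10.75 VA.
Step 10 — Power factor: PF = P/|S| = 0.02956 (leading).

(a) P = 0.3178 W  (b) Q = -10.75 VAR  (c) S = 10.75 VA  (d) PF = 0.02956 (leading)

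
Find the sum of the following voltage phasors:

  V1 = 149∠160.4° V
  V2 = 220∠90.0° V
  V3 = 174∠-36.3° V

Step 1 — Convert each phasor to rectangular form:
  V1 = 149·(cos(160.4°) + j·sin(160.4°)) = -140.4 + j49.98 V
  V2 = 220·(cos(90.0°) + j·sin(90.0°)) = 0 + j220 V
  V3 = 174·(cos(-36.3°) + j·sin(-36.3°)) = 140.2 - j103 V
Step 2 — Sum components: V_total = -0.135 + j167 V.
Step 3 — Convert to polar: |V_total| = 167 V, ∠V_total = 90.0°.

V_total = 167∠90.0° V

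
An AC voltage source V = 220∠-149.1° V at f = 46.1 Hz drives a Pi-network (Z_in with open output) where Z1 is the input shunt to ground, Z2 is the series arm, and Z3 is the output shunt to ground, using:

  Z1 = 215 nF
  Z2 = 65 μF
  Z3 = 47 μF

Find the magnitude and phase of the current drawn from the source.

Step 1 — Angular frequency: ω = 2π·f = 2π·46.1 = 289.7 rad/s.
Step 2 — Component impedances:
  Z1: Z = 1/(jωC) = -j/(ω·C) = 0 - j1.606e+04 Ω
  Z2: Z = 1/(jωC) = -j/(ω·C) = 0 - j53.11 Ω
  Z3: Z = 1/(jωC) = -j/(ω·C) = 0 - j73.45 Ω
Step 3 — With open output, the series arm Z2 and the output shunt Z3 appear in series to ground: Z2 + Z3 = 0 - j126.6 Ω.
Step 4 — Parallel with input shunt Z1: Z_in = Z1 || (Z2 + Z3) = 0 - j125.6 Ω = 125.6∠-90.0° Ω.
Step 5 — Source phasor: V = 220∠-149.1° V = -188.8 - j113 V.
Step 6 — Ohm's law: I = V / Z_total = (-188.8 - j113) / (0 - j125.6) = 0.8997 - j1.503 A.
Step 7 — Convert to polar: |I| = 1.752 A, ∠I = -59.1°.

I = 1.752∠-59.1° A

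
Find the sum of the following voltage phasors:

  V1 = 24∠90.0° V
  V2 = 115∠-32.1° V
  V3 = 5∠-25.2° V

Step 1 — Convert each phasor to rectangular form:
  V1 = 24·(cos(90.0°) + j·sin(90.0°)) = 0 + j24 V
  V2 = 115·(cos(-32.1°) + j·sin(-32.1°)) = 97.42 - j61.11 V
  V3 = 5·(cos(-25.2°) + j·sin(-25.2°)) = 4.524 - j2.129 V
Step 2 — Sum components: V_total = 101.9 - j39.24 V.
Step 3 — Convert to polar: |V_total| = 109.2 V, ∠V_total = -21.1°.

V_total = 109.2∠-21.1° V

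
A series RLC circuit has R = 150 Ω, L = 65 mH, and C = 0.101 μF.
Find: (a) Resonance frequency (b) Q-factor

Step 1 — Resonance condition Im(Z)=0 gives ω₀ = 1/√(LC).
Step 2 — ω₀ = 1/√(0.065·1.01e-07) = 1.234e+04 rad/s.
Step 3 — f₀ = ω₀/(2π) = 1964 Hz.
Step 4 — Series Q: Q = ω₀L/R = 1.234e+04·0.065/150 = 5.348.

(a) f₀ = 1964 Hz  (b) Q = 5.348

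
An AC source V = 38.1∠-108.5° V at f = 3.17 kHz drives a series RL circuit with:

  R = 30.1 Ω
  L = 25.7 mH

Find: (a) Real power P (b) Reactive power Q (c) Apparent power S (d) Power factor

Step 1 — Angular frequency: ω = 2π·f = 2π·3170 = 1.992e+04 rad/s.
Step 2 — Component impedances:
  R: Z = R = 30.1 Ω
  L: Z = jωL = j·1.992e+04·0.0257 = 0 + j511.9 Ω
Step 3 — Series combination: Z_total = R + L = 30.1 + j511.9 Ω = 512.8∠86.6° Ω.
Step 4 — Source phasor: V = 38.1∠-108.5° V = -12.09 - j36.13 V.
Step 5 — Current: I = V / Z = -0.07173 + j0.0194 A = 0.0743∠164.9° A.
Step 6 — Complex power: S = V·I* = 0.1662 + j2.826 VA.
Step 7 — Real power: P = Re(S) = 0.1662 W.
Step 8 — Reactive power: Q = Im(S) = 2.826 VAR.
Step 9 — Apparent power: |S| = 2.831 VA.
Step 10 — Power factor: PF = P/|S| = 0.0587 (lagging).

(a) P = 0.1662 W  (b) Q = 2.826 VAR  (c) S = 2.831 VA  (d) PF = 0.0587 (lagging)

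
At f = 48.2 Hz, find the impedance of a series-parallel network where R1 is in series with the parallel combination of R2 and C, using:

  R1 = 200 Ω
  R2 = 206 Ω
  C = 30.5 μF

Step 1 — Angular frequency: ω = 2π·f = 2π·48.2 = 302.8 rad/s.
Step 2 — Component impedances:
  R1: Z = R = 200 Ω
  R2: Z = R = 206 Ω
  C: Z = 1/(jωC) = -j/(ω·C) = 0 - j108.3 Ω
Step 3 — Parallel branch: R2 || C = 1/(1/R2 + 1/C) = 44.58 - j84.83 Ω.
Step 4 — Series with R1: Z_total = R1 + (R2 || C) = 244.6 - j84.83 Ω = 258.9∠-19.1° Ω.

Z = 244.6 - j84.83 Ω = 258.9∠-19.1° Ω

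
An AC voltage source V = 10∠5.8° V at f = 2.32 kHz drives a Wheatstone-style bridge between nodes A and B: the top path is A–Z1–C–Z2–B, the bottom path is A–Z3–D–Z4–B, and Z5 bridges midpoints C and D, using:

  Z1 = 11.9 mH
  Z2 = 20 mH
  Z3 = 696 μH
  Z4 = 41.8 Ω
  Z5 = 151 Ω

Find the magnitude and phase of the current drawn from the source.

Step 1 — Angular frequency: ω = 2π·f = 2π·2320 = 1.458e+04 rad/s.
Step 2 — Component impedances:
  Z1: Z = jωL = j·1.458e+04·0.0119 = 0 + j173.5 Ω
  Z2: Z = jωL = j·1.458e+04·0.02 = 0 + j291.5 Ω
  Z3: Z = jωL = j·1.458e+04·0.000696 = 0 + j10.15 Ω
  Z4: Z = R = 41.8 Ω
  Z5: Z = R = 151 Ω
Step 3 — Bridge requires nodal analysis (the Z5 bridge couples midpoints C and D, so the two paths cannot be reduced to a simple series/parallel combination). Setting node B to ground and injecting 1 A at node A, the 3-node admittance system at A, C, D solves to V_A = Z_AB = 39.25 + j14.73 Ω = 41.93∠20.6° Ω.
Step 4 — Source phasor: V = 10∠5.8° V = 9.949 + j1.011 V.
Step 5 — Ohm's law: I = V / Z_total = (9.949 + j1.011) / (39.25 + j14.73) = 0.2306 - j0.06081 A.
Step 6 — Convert to polar: |I| = 0.2385 A, ∠I = -14.8°.

I = 0.2385∠-14.8° A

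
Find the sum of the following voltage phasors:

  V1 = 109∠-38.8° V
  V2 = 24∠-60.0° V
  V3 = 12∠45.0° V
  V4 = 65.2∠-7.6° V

Step 1 — Convert each phasor to rectangular form:
  V1 = 109·(cos(-38.8°) + j·sin(-38.8°)) = 84.95 - j68.3 V
  V2 = 24·(cos(-60.0°) + j·sin(-60.0°)) = 12 - j20.78 V
  V3 = 12·(cos(45.0°) + j·sin(45.0°)) = 8.485 + j8.485 V
  V4 = 65.2·(cos(-7.6°) + j·sin(-7.6°)) = 64.63 - j8.623 V
Step 2 — Sum components: V_total = 170.1 - j89.22 V.
Step 3 — Convert to polar: |V_total| = 192 V, ∠V_total = -27.7°.

V_total = 192∠-27.7° V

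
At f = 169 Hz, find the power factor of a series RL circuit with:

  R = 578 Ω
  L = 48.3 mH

Step 1 — Angular frequency: ω = 2π·f = 2π·169 = 1062 rad/s.
Step 2 — Component impedances:
  R: Z = R = 578 Ω
  L: Z = jωL = j·1062·0.0483 = 0 + j51.29 Ω
Step 3 — Series combination: Z_total = R + L = 578 + j51.29 Ω = 580.3∠5.1° Ω.
Step 4 — Power factor: PF = cos(φ) = Re(Z)/|Z| = 578/580.27 = 0.9961.
Step 5 — Type: Im(Z) = 51.29 ⇒ lagging (phase φ = 5.1°).

PF = 0.9961 (lagging, φ = 5.1°)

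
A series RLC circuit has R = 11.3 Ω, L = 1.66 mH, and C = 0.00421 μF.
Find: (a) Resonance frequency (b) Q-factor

Step 1 — Resonance condition Im(Z)=0 gives ω₀ = 1/√(LC).
Step 2 — ω₀ = 1/√(0.00166·4.21e-09) = 3.783e+05 rad/s.
Step 3 — f₀ = ω₀/(2π) = 6.02e+04 Hz.
Step 4 — Series Q: Q = ω₀L/R = 3.783e+05·0.00166/11.3 = 55.57.

(a) f₀ = 6.02e+04 Hz  (b) Q = 55.57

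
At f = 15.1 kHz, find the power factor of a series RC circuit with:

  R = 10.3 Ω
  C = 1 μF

Step 1 — Angular frequency: ω = 2π·f = 2π·1.51e+04 = 9.488e+04 rad/s.
Step 2 — Component impedances:
  R: Z = R = 10.3 Ω
  C: Z = 1/(jωC) = -j/(ω·C) = 0 - j10.54 Ω
Step 3 — Series combination: Z_total = R + C = 10.3 - j10.54 Ω = 14.74∠-45.7° Ω.
Step 4 — Power factor: PF = cos(φ) = Re(Z)/|Z| = 10.3/14.737 = 0.6989.
Step 5 — Type: Im(Z) = -10.54 ⇒ leading (phase φ = -45.7°).

PF = 0.6989 (leading, φ = -45.7°)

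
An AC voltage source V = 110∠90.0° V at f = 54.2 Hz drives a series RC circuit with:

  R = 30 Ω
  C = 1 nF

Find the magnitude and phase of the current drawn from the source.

Step 1 — Angular frequency: ω = 2π·f = 2π·54.2 = 340.5 rad/s.
Step 2 — Component impedances:
  R: Z = R = 30 Ω
  C: Z = 1/(jωC) = -j/(ω·C) = 0 - j2.936e+06 Ω
Step 3 — Series combination: Z_total = R + C = 30 - j2.936e+06 Ω = 2.936e+06∠-90.0° Ω.
Step 4 — Source phasor: V = 110∠90.0° V = 0 + j110 V.
Step 5 — Ohm's law: I = V / Z_total = (0 + j110) / (30 - j2.936e+06) = -3.746e-05 + j3.827e-10 A.
Step 6 — Convert to polar: |I| = 3.746e-05 A, ∠I = 180.0°.

I = 3.746e-05∠180.0° A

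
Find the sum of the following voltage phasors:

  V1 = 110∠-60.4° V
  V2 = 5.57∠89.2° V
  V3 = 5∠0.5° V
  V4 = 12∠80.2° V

Step 1 — Convert each phasor to rectangular form:
  V1 = 110·(cos(-60.4°) + j·sin(-60.4°)) = 54.33 - j95.64 V
  V2 = 5.57·(cos(89.2°) + j·sin(89.2°)) = 0.07777 + j5.569 V
  V3 = 5·(cos(0.5°) + j·sin(0.5°)) = 5 + j0.04363 V
  V4 = 12·(cos(80.2°) + j·sin(80.2°)) = 2.043 + j11.82 V
Step 2 — Sum components: V_total = 61.45 - j78.21 V.
Step 3 — Convert to polar: |V_total| = 99.46 V, ∠V_total = -51.8°.

V_total = 99.46∠-51.8° V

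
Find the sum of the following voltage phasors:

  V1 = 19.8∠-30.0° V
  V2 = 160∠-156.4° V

Step 1 — Convert each phasor to rectangular form:
  V1 = 19.8·(cos(-30.0°) + j·sin(-30.0°)) = 17.15 - j9.9 V
  V2 = 160·(cos(-156.4°) + j·sin(-156.4°)) = -146.6 - j64.06 V
Step 2 — Sum components: V_total = -129.5 - j73.96 V.
Step 3 — Convert to polar: |V_total| = 149.1 V, ∠V_total = -150.3°.

V_total = 149.1∠-150.3° V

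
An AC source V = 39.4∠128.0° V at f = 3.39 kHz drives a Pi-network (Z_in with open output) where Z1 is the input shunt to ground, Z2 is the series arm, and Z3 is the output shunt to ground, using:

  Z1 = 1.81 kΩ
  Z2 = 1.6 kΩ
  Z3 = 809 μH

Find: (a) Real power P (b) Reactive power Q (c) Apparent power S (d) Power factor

Step 1 — Angular frequency: ω = 2π·f = 2π·3390 = 2.13e+04 rad/s.
Step 2 — Component impedances:
  Z1: Z = R = 1810 Ω
  Z2: Z = R = 1600 Ω
  Z3: Z = jωL = j·2.13e+04·0.000809 = 0 + j17.23 Ω
Step 3 — With open output, the series arm Z2 and the output shunt Z3 appear in series to ground: Z2 + Z3 = 1600 + j17.23 Ω.
Step 4 — Parallel with input shunt Z1: Z_in = Z1 || (Z2 + Z3) = 849.3 + j4.855 Ω = 849.3∠0.3° Ω.
Step 5 — Source phasor: V = 39.4∠128.0° V = -24.26 + j31.05 V.
Step 6 — Current: I = V / Z = -0.02835 + j0.03672 A = 0.04639∠127.7° A.
Step 7 — Complex power: S = V·I* = 1.828 + j0.01045 VA.
Step 8 — Real power: P = Re(S) = 1.828 W.
Step 9 — Reactive power: Q = Im(S) = 0.01045 VAR.
Step 10 — Apparent power: |S| = 1.828 VA.
Step 11 — Power factor: PF = P/|S| = 1 (lagging).

(a) P = 1.828 W  (b) Q = 0.01045 VAR  (c) S = 1.828 VA  (d) PF = 1 (lagging)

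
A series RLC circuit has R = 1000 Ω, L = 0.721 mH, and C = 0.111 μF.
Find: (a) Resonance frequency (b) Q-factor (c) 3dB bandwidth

Step 1 — Resonance condition Im(Z)=0 gives ω₀ = 1/√(LC).
Step 2 — ω₀ = 1/√(0.000721·1.11e-07) = 1.118e+05 rad/s.
Step 3 — f₀ = ω₀/(2π) = 1.779e+04 Hz.
Step 4 — Series Q: Q = ω₀L/R = 1.118e+05·0.000721/1000 = 0.08059.
Step 5 — 3dB bandwidth: Δω = ω₀/Q = 1.387e+06 rad/s; BW = Δω/(2π) = 2.207e+05 Hz.

(a) f₀ = 1.779e+04 Hz  (b) Q = 0.08059  (c) BW = 2.207e+05 Hz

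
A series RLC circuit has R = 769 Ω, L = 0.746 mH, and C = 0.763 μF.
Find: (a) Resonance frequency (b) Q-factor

Step 1 — Resonance condition Im(Z)=0 gives ω₀ = 1/√(LC).
Step 2 — ω₀ = 1/√(0.000746·7.63e-07) = 4.191e+04 rad/s.
Step 3 — f₀ = ω₀/(2π) = 6671 Hz.
Step 4 — Series Q: Q = ω₀L/R = 4.191e+04·0.000746/769 = 0.04066.

(a) f₀ = 6671 Hz  (b) Q = 0.04066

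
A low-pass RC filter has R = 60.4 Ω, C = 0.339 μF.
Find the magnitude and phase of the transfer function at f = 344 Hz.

Step 1 — Angular frequency: ω = 2π·344 = 2161 rad/s.
Step 2 — Transfer function: H(jω) = 1/(1 + jωRC).
Step 3 — Denominator: 1 + jωRC = 1 + j·2161·60.4·3.39e-07 = 1 + j0.04426.
Step 4 — H = 0.998 - j0.04417.
Step 5 — Magnitude: |H| = 0.999 (-0.0 dB); phase: φ = -2.5°.

|H| = 0.999 (-0.0 dB), φ = -2.5°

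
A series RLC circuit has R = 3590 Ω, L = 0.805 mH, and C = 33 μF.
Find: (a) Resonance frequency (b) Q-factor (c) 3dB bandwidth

Step 1 — Resonance: ω₀ = 1/√(LC) = 1/√(0.000805·3.3e-05) = 6135 rad/s.
Step 2 — f₀ = ω₀/(2π) = 976.5 Hz.
Step 3 — Series Q: Q = ω₀L/R = 6135·0.000805/3590 = 0.001376.
Step 4 — Bandwidth: Δω = ω₀/Q = 4.46e+06 rad/s; BW = Δω/(2π) = 7.098e+05 Hz.

(a) f₀ = 976.5 Hz  (b) Q = 0.001376  (c) BW = 7.098e+05 Hz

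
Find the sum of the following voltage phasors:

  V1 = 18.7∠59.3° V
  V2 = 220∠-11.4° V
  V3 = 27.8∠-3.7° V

Step 1 — Convert each phasor to rectangular form:
  V1 = 18.7·(cos(59.3°) + j·sin(59.3°)) = 9.547 + j16.08 V
  V2 = 220·(cos(-11.4°) + j·sin(-11.4°)) = 215.7 - j43.48 V
  V3 = 27.8·(cos(-3.7°) + j·sin(-3.7°)) = 27.74 - j1.794 V
Step 2 — Sum components: V_total = 252.9 - j29.2 V.
Step 3 — Convert to polar: |V_total| = 254.6 V, ∠V_total = -6.6°.

V_total = 254.6∠-6.6° V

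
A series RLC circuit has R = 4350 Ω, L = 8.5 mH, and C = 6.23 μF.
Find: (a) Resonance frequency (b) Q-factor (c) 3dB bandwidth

Step 1 — Resonance: ω₀ = 1/√(LC) = 1/√(0.0085·6.23e-06) = 4346 rad/s.
Step 2 — f₀ = ω₀/(2π) = 691.6 Hz.
Step 3 — Series Q: Q = ω₀L/R = 4346·0.0085/4350 = 0.008491.
Step 4 — Bandwidth: Δω = ω₀/Q = 5.118e+05 rad/s; BW = Δω/(2π) = 8.145e+04 Hz.

(a) f₀ = 691.6 Hz  (b) Q = 0.008491  (c) BW = 8.145e+04 Hz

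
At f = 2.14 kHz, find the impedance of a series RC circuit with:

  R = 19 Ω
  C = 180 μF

Step 1 — Angular frequency: ω = 2π·f = 2π·2140 = 1.345e+04 rad/s.
Step 2 — Component impedances:
  R: Z = R = 19 Ω
  C: Z = 1/(jωC) = -j/(ω·C) = 0 - j0.4132 Ω
Step 3 — Series combination: Z_total = R + C = 19 - j0.4132 Ω = 19∠-1.2° Ω.

Z = 19 - j0.4132 Ω = 19∠-1.2° Ω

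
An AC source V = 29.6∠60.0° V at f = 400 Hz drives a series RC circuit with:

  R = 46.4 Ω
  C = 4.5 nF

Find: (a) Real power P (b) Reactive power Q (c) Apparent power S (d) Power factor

Step 1 — Angular frequency: ω = 2π·f = 2π·400 = 2513 rad/s.
Step 2 — Component impedances:
  R: Z = R = 46.4 Ω
  C: Z = 1/(jωC) = -j/(ω·C) = 0 - j8.842e+04 Ω
Step 3 — Series combination: Z_total = R + C = 46.4 - j8.842e+04 Ω = 8.842e+04∠-90.0° Ω.
Step 4 — Source phasor: V = 29.6∠60.0° V = 14.8 + j25.63 V.
Step 5 — Current: I = V / Z = -0.0002898 + j0.0001675 A = 0.0003348∠150.0° A.
Step 6 — Complex power: S = V·I* = 5.2e-06 - j0.009909 VA.
Step 7 — Real power: P = Re(S) = 5.2e-06 W.
Step 8 — Reactive power: Q = Im(S) = -0.009909 VAR.
Step 9 — Apparent power: |S| = 0.009909 VA.
Step 10 — Power factor: PF = P/|S| = 0.0005248 (leading).

(a) P = 5.2e-06 W  (b) Q = -0.009909 VAR  (c) S = 0.009909 VA  (d) PF = 0.0005248 (leading)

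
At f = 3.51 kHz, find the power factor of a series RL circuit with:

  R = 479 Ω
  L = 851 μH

Step 1 — Angular frequency: ω = 2π·f = 2π·3510 = 2.205e+04 rad/s.
Step 2 — Component impedances:
  R: Z = R = 479 Ω
  L: Z = jωL = j·2.205e+04·0.000851 = 0 + j18.77 Ω
Step 3 — Series combination: Z_total = R + L = 479 + j18.77 Ω = 479.4∠2.2° Ω.
Step 4 — Power factor: PF = cos(φ) = Re(Z)/|Z| = 479/479.4 = 0.9992.
Step 5 — Type: Im(Z) = 18.77 ⇒ lagging (phase φ = 2.2°).

PF = 0.9992 (lagging, φ = 2.2°)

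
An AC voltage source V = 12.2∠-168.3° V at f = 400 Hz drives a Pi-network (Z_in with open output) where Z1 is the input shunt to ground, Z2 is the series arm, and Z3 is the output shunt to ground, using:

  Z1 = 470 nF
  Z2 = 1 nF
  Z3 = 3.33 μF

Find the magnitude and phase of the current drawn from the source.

Step 1 — Angular frequency: ω = 2π·f = 2π·400 = 2513 rad/s.
Step 2 — Component impedances:
  Z1: Z = 1/(jωC) = -j/(ω·C) = 0 - j846.6 Ω
  Z2: Z = 1/(jωC) = -j/(ω·C) = 0 - j3.979e+05 Ω
  Z3: Z = 1/(jωC) = -j/(ω·C) = 0 - j119.5 Ω
Step 3 — With open output, the series arm Z2 and the output shunt Z3 appear in series to ground: Z2 + Z3 = 0 - j3.98e+05 Ω.
Step 4 — Parallel with input shunt Z1: Z_in = Z1 || (Z2 + Z3) = 0 - j844.8 Ω = 844.8∠-90.0° Ω.
Step 5 — Source phasor: V = 12.2∠-168.3° V = -11.95 - j2.474 V.
Step 6 — Ohm's law: I = V / Z_total = (-11.95 - j2.474) / (0 - j844.8) = 0.002929 - j0.01414 A.
Step 7 — Convert to polar: |I| = 0.01444 A, ∠I = -78.3°.

I = 0.01444∠-78.3° A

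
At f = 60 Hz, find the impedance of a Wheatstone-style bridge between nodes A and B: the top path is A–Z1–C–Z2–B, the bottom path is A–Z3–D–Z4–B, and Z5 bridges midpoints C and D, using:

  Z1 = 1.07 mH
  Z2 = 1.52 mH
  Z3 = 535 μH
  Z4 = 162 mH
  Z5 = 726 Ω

Step 1 — Angular frequency: ω = 2π·f = 2π·60 = 377 rad/s.
Step 2 — Component impedances:
  Z1: Z = jωL = j·377·0.00107 = 0 + j0.4034 Ω
  Z2: Z = jωL = j·377·0.00152 = 0 + j0.573 Ω
  Z3: Z = jωL = j·377·0.000535 = 0 + j0.2017 Ω
  Z4: Z = jωL = j·377·0.162 = 0 + j61.07 Ω
  Z5: Z = R = 726 Ω
Step 3 — Bridge requires nodal analysis (the Z5 bridge couples midpoints C and D, so the two paths cannot be reduced to a simple series/parallel combination). Setting node B to ground and injecting 1 A at node A, the 3-node admittance system at A, C, D solves to V_A = Z_AB = 0.0002137 + j0.9611 Ω = 0.9611∠90.0° Ω.

Z = 0.0002137 + j0.9611 Ω = 0.9611∠90.0° Ω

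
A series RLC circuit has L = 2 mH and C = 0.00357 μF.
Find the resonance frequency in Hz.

Step 1 — Resonance condition Im(Z)=0 gives ω₀ = 1/√(LC).
Step 2 — ω₀ = 1/√(0.002·3.57e-09) = 3.742e+05 rad/s.
Step 3 — f₀ = ω₀/(2π) = 5.956e+04 Hz.

f₀ = 5.956e+04 Hz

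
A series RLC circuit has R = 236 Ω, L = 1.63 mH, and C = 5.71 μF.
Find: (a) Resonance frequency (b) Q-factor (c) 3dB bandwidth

Step 1 — Resonance condition Im(Z)=0 gives ω₀ = 1/√(LC).
Step 2 — ω₀ = 1/√(0.00163·5.71e-06) = 1.037e+04 rad/s.
Step 3 — f₀ = ω₀/(2π) = 1650 Hz.
Step 4 — Series Q: Q = ω₀L/R = 1.037e+04·0.00163/236 = 0.07159.
Step 5 — 3dB bandwidth: Δω = ω₀/Q = 1.448e+05 rad/s; BW = Δω/(2π) = 2.304e+04 Hz.

(a) f₀ = 1650 Hz  (b) Q = 0.07159  (c) BW = 2.304e+04 Hz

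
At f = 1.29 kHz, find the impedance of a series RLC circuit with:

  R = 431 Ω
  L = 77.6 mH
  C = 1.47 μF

Step 1 — Angular frequency: ω = 2π·f = 2π·1290 = 8105 rad/s.
Step 2 — Component impedances:
  R: Z = R = 431 Ω
  L: Z = jωL = j·8105·0.0776 = 0 + j629 Ω
  C: Z = 1/(jωC) = -j/(ω·C) = 0 - j83.93 Ω
Step 3 — Series combination: Z_total = R + L + C = 431 + j545 Ω = 694.9∠51.7° Ω.

Z = 431 + j545 Ω = 694.9∠51.7° Ω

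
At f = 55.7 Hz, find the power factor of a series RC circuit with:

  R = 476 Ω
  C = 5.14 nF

Step 1 — Angular frequency: ω = 2π·f = 2π·55.7 = 350 rad/s.
Step 2 — Component impedances:
  R: Z = R = 476 Ω
  C: Z = 1/(jωC) = -j/(ω·C) = 0 - j5.559e+05 Ω
Step 3 — Series combination: Z_total = R + C = 476 - j5.559e+05 Ω = 5.559e+05∠-90.0° Ω.
Step 4 — Power factor: PF = cos(φ) = Re(Z)/|Z| = 476/5.559e+05 = 0.0008563.
Step 5 — Type: Im(Z) = -5.559e+05 ⇒ leading (phase φ = -90.0°).

PF = 0.0008563 (leading, φ = -90.0°)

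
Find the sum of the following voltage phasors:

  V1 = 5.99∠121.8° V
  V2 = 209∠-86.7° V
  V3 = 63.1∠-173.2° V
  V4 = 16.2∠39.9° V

Step 1 — Convert each phasor to rectangular form:
  V1 = 5.99·(cos(121.8°) + j·sin(121.8°)) = -3.156 + j5.091 V
  V2 = 209·(cos(-86.7°) + j·sin(-86.7°)) = 12.03 - j208.7 V
  V3 = 63.1·(cos(-173.2°) + j·sin(-173.2°)) = -62.66 - j7.471 V
  V4 = 16.2·(cos(39.9°) + j·sin(39.9°)) = 12.43 + j10.39 V
Step 2 — Sum components: V_total = -41.35 - j200.6 V.
Step 3 — Convert to polar: |V_total| = 204.9 V, ∠V_total = -101.6°.

V_total = 204.9∠-101.6° V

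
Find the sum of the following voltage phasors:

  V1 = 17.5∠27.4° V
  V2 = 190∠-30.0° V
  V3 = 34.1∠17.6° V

Step 1 — Convert each phasor to rectangular form:
  V1 = 17.5·(cos(27.4°) + j·sin(27.4°)) = 15.54 + j8.053 V
  V2 = 190·(cos(-30.0°) + j·sin(-30.0°)) = 164.5 - j95 V
  V3 = 34.1·(cos(17.6°) + j·sin(17.6°)) = 32.5 + j10.31 V
Step 2 — Sum components: V_total = 212.6 - j76.64 V.
Step 3 — Convert to polar: |V_total| = 226 V, ∠V_total = -19.8°.

V_total = 226∠-19.8° V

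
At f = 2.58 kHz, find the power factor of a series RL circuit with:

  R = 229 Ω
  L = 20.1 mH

Step 1 — Angular frequency: ω = 2π·f = 2π·2580 = 1.621e+04 rad/s.
Step 2 — Component impedances:
  R: Z = R = 229 Ω
  L: Z = jωL = j·1.621e+04·0.0201 = 0 + j325.8 Ω
Step 3 — Series combination: Z_total = R + L = 229 + j325.8 Ω = 398.3∠54.9° Ω.
Step 4 — Power factor: PF = cos(φ) = Re(Z)/|Z| = 229/398.26 = 0.575.
Step 5 — Type: Im(Z) = 325.8 ⇒ lagging (phase φ = 54.9°).

PF = 0.575 (lagging, φ = 54.9°)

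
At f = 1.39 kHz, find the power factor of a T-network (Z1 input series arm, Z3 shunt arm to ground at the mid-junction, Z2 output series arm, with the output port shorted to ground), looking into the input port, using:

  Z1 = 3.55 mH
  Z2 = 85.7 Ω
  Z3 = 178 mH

Step 1 — Angular frequency: ω = 2π·f = 2π·1390 = 8734 rad/s.
Step 2 — Component impedances:
  Z1: Z = jωL = j·8734·0.00355 = 0 + j31 Ω
  Z2: Z = R = 85.7 Ω
  Z3: Z = jωL = j·8734·0.178 = 0 + j1555 Ω
Step 3 — With the output port shorted to ground, the output series arm Z2 runs from the junction to ground; the shunt arm Z3 also runs from the junction to ground. They appear in parallel: Z3 || Z2 = 85.44 + j4.71 Ω.
Step 4 — Series with input arm Z1: Z_in = Z1 + (Z3 || Z2) = 85.44 + j35.71 Ω = 92.6∠22.7° Ω.
Step 5 — Power factor: PF = cos(φ) = Re(Z)/|Z| = 85.44/92.604 = 0.9226.
Step 6 — Type: Im(Z) = 35.71 ⇒ lagging (phase φ = 22.7°).

PF = 0.9226 (lagging, φ = 22.7°)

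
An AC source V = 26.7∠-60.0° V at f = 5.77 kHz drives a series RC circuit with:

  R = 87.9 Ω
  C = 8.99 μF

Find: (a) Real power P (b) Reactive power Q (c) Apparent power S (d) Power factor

Step 1 — Angular frequency: ω = 2π·f = 2π·5770 = 3.625e+04 rad/s.
Step 2 — Component impedances:
  R: Z = R = 87.9 Ω
  C: Z = 1/(jωC) = -j/(ω·C) = 0 - j3.068 Ω
Step 3 — Series combination: Z_total = R + C = 87.9 - j3.068 Ω = 87.95∠-2.0° Ω.
Step 4 — Source phasor: V = 26.7∠-60.0° V = 13.35 - j23.12 V.
Step 5 — Current: I = V / Z = 0.1609 - j0.2574 A = 0.3036∠-58.0° A.
Step 6 — Complex power: S = V·I* = 8.1 - j0.2827 VA.
Step 7 — Real power: P = Re(S) = 8.1 W.
Step 8 — Reactive power: Q = Im(S) = -0.2827 VAR.
Step 9 — Apparent power: |S| = 8.105 VA.
Step 10 — Power factor: PF = P/|S| = 0.9994 (leading).

(a) P = 8.1 W  (b) Q = -0.2827 VAR  (c) S = 8.105 VA  (d) PF = 0.9994 (leading)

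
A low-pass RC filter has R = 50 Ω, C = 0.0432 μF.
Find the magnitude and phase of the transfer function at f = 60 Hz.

Step 1 — Angular frequency: ω = 2π·60 = 377 rad/s.
Step 2 — Transfer function: H(jω) = 1/(1 + jωRC).
Step 3 — Denominator: 1 + jωRC = 1 + j·377·50·4.32e-08 = 1 + j0.0008143.
Step 4 — H = 1 - j0.0008143.
Step 5 — Magnitude: |H| = 1 (-0.0 dB); phase: φ = -0.0°.

|H| = 1 (-0.0 dB), φ = -0.0°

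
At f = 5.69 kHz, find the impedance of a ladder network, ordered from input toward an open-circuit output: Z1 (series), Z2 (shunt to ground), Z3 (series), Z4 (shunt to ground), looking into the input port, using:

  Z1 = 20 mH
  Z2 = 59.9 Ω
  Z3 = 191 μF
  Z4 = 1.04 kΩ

Step 1 — Angular frequency: ω = 2π·f = 2π·5690 = 3.575e+04 rad/s.
Step 2 — Component impedances:
  Z1: Z = jωL = j·3.575e+04·0.02 = 0 + j715 Ω
  Z2: Z = R = 59.9 Ω
  Z3: Z = 1/(jωC) = -j/(ω·C) = 0 - j0.1464 Ω
  Z4: Z = R = 1040 Ω
Step 3 — Ladder network (open output): work backward from the far end, alternating series and parallel combinations. Z_in = 56.64 + j715 Ω = 717.3∠85.5° Ω.

Z = 56.64 + j715 Ω = 717.3∠85.5° Ω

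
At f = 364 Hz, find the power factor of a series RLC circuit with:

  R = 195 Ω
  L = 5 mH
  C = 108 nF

Step 1 — Angular frequency: ω = 2π·f = 2π·364 = 2287 rad/s.
Step 2 — Component impedances:
  R: Z = R = 195 Ω
  L: Z = jωL = j·2287·0.005 = 0 + j11.44 Ω
  C: Z = 1/(jωC) = -j/(ω·C) = 0 - j4049 Ω
Step 3 — Series combination: Z_total = R + L + C = 195 - j4037 Ω = 4042∠-87.2° Ω.
Step 4 — Power factor: PF = cos(φ) = Re(Z)/|Z| = 195/4041.8 = 0.04825.
Step 5 — Type: Im(Z) = -4037 ⇒ leading (phase φ = -87.2°).

PF = 0.04825 (leading, φ = -87.2°)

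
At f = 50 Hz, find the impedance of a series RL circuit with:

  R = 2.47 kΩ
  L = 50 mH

Step 1 — Angular frequency: ω = 2π·f = 2π·50 = 314.2 rad/s.
Step 2 — Component impedances:
  R: Z = R = 2470 Ω
  L: Z = jωL = j·314.2·0.05 = 0 + j15.71 Ω
Step 3 — Series combination: Z_total = R + L = 2470 + j15.71 Ω = 2470∠0.4° Ω.

Z = 2470 + j15.71 Ω = 2470∠0.4° Ω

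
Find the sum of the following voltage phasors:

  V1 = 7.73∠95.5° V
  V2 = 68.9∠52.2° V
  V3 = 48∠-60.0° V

Step 1 — Convert each phasor to rectangular form:
  V1 = 7.73·(cos(95.5°) + j·sin(95.5°)) = -0.7409 + j7.694 V
  V2 = 68.9·(cos(52.2°) + j·sin(52.2°)) = 42.23 + j54.44 V
  V3 = 48·(cos(-60.0°) + j·sin(-60.0°)) = 24 - j41.57 V
Step 2 — Sum components: V_total = 65.49 + j20.57 V.
Step 3 — Convert to polar: |V_total| = 68.64 V, ∠V_total = 17.4°.

V_total = 68.64∠17.4° V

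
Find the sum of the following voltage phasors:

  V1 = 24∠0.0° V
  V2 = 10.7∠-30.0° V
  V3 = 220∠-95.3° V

Step 1 — Convert each phasor to rectangular form:
  V1 = 24·(cos(0.0°) + j·sin(0.0°)) = 24 V
  V2 = 10.7·(cos(-30.0°) + j·sin(-30.0°)) = 9.266 - j5.35 V
  V3 = 220·(cos(-95.3°) + j·sin(-95.3°)) = -20.32 - j219.1 V
Step 2 — Sum components: V_total = 12.94 - j224.4 V.
Step 3 — Convert to polar: |V_total| = 224.8 V, ∠V_total = -86.7°.

V_total = 224.8∠-86.7° V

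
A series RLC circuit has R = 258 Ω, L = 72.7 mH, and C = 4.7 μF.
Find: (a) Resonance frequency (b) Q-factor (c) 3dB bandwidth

Step 1 — Resonance condition Im(Z)=0 gives ω₀ = 1/√(LC).
Step 2 — ω₀ = 1/√(0.0727·4.7e-06) = 1711 rad/s.
Step 3 — f₀ = ω₀/(2π) = 272.3 Hz.
Step 4 — Series Q: Q = ω₀L/R = 1711·0.0727/258 = 0.4821.
Step 5 — 3dB bandwidth: Δω = ω₀/Q = 3549 rad/s; BW = Δω/(2π) = 564.8 Hz.

(a) f₀ = 272.3 Hz  (b) Q = 0.4821  (c) BW = 564.8 Hz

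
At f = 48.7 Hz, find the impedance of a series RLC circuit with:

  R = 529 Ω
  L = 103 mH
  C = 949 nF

Step 1 — Angular frequency: ω = 2π·f = 2π·48.7 = 306 rad/s.
Step 2 — Component impedances:
  R: Z = R = 529 Ω
  L: Z = jωL = j·306·0.103 = 0 + j31.52 Ω
  C: Z = 1/(jωC) = -j/(ω·C) = 0 - j3444 Ω
Step 3 — Series combination: Z_total = R + L + C = 529 - j3412 Ω = 3453∠-81.2° Ω.

Z = 529 - j3412 Ω = 3453∠-81.2° Ω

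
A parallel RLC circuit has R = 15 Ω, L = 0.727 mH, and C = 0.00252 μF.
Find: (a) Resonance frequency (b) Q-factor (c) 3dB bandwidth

Step 1 — Resonance: ω₀ = 1/√(LC) = 1/√(0.000727·2.52e-09) = 7.388e+05 rad/s.
Step 2 — f₀ = ω₀/(2π) = 1.176e+05 Hz.
Step 3 — Parallel Q: Q = R/(ω₀L) = 15/(7.388e+05·0.000727) = 0.02793.
Step 4 — Bandwidth: Δω = ω₀/Q = 2.646e+07 rad/s; BW = Δω/(2π) = 4.21e+06 Hz.

(a) f₀ = 1.176e+05 Hz  (b) Q = 0.02793  (c) BW = 4.21e+06 Hz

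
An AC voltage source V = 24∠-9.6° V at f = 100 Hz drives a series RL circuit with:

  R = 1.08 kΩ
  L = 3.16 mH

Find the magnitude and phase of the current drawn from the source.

Step 1 — Angular frequency: ω = 2π·f = 2π·100 = 628.3 rad/s.
Step 2 — Component impedances:
  R: Z = R = 1080 Ω
  L: Z = jωL = j·628.3·0.00316 = 0 + j1.985 Ω
Step 3 — Series combination: Z_total = R + L = 1080 + j1.985 Ω = 1080∠0.1° Ω.
Step 4 — Source phasor: V = 24∠-9.6° V = 23.66 - j4.002 V.
Step 5 — Ohm's law: I = V / Z_total = (23.66 - j4.002) / (1080 + j1.985) = 0.0219 - j0.003746 A.
Step 6 — Convert to polar: |I| = 0.02222 A, ∠I = -9.7°.

I = 0.02222∠-9.7° A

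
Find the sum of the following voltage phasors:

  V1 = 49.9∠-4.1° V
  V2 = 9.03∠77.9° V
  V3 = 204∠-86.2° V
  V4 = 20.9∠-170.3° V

Step 1 — Convert each phasor to rectangular form:
  V1 = 49.9·(cos(-4.1°) + j·sin(-4.1°)) = 49.77 - j3.568 V
  V2 = 9.03·(cos(77.9°) + j·sin(77.9°)) = 1.893 + j8.829 V
  V3 = 204·(cos(-86.2°) + j·sin(-86.2°)) = 13.52 - j203.6 V
  V4 = 20.9·(cos(-170.3°) + j·sin(-170.3°)) = -20.6 - j3.521 V
Step 2 — Sum components: V_total = 44.58 - j201.8 V.
Step 3 — Convert to polar: |V_total| = 206.7 V, ∠V_total = -77.5°.

V_total = 206.7∠-77.5° V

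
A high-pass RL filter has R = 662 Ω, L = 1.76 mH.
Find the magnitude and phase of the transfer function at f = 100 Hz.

Step 1 — Angular frequency: ω = 2π·100 = 628.3 rad/s.
Step 2 — Transfer function: H(jω) = jωL/(R + jωL).
Step 3 — Numerator jωL = j·1.106; denominator R + jωL = 662 + j1.106.
Step 4 — H = 2.79e-06 + j0.00167.
Step 5 — Magnitude: |H| = 0.00167 (-55.5 dB); phase: φ = 89.9°.

|H| = 0.00167 (-55.5 dB), φ = 89.9°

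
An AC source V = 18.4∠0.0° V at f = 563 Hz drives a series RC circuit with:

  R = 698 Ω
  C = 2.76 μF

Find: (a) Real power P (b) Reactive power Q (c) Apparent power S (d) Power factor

Step 1 — Angular frequency: ω = 2π·f = 2π·563 = 3537 rad/s.
Step 2 — Component impedances:
  R: Z = R = 698 Ω
  C: Z = 1/(jωC) = -j/(ω·C) = 0 - j102.4 Ω
Step 3 — Series combination: Z_total = R + C = 698 - j102.4 Ω = 705.5∠-8.3° Ω.
Step 4 — Source phasor: V = 18.4∠0.0° V = 18.4 V.
Step 5 — Current: I = V / Z = 0.02581 + j0.003787 A = 0.02608∠8.3° A.
Step 6 — Complex power: S = V·I* = 0.4748 - j0.06967 VA.
Step 7 — Real power: P = Re(S) = 0.4748 W.
Step 8 — Reactive power: Q = Im(S) = -0.06967 VAR.
Step 9 — Apparent power: |S| = 0.4799 VA.
Step 10 — Power factor: PF = P/|S| = 0.9894 (leading).

(a) P = 0.4748 W  (b) Q = -0.06967 VAR  (c) S = 0.4799 VA  (d) PF = 0.9894 (leading)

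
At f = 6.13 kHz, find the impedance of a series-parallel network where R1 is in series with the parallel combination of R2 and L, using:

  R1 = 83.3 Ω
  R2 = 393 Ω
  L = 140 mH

Step 1 — Angular frequency: ω = 2π·f = 2π·6130 = 3.852e+04 rad/s.
Step 2 — Component impedances:
  R1: Z = R = 83.3 Ω
  R2: Z = R = 393 Ω
  L: Z = jωL = j·3.852e+04·0.14 = 0 + j5392 Ω
Step 3 — Parallel branch: R2 || L = 1/(1/R2 + 1/L) = 390.9 + j28.49 Ω.
Step 4 — Series with R1: Z_total = R1 + (R2 || L) = 474.2 + j28.49 Ω = 475.1∠3.4° Ω.

Z = 474.2 + j28.49 Ω = 475.1∠3.4° Ω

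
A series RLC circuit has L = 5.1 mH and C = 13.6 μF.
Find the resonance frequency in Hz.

Step 1 — Resonance condition Im(Z)=0 gives ω₀ = 1/√(LC).
Step 2 — ω₀ = 1/√(0.0051·1.36e-05) = 3797 rad/s.
Step 3 — f₀ = ω₀/(2π) = 604.3 Hz.

f₀ = 604.3 Hz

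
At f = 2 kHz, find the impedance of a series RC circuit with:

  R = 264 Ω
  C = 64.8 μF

Step 1 — Angular frequency: ω = 2π·f = 2π·2000 = 1.257e+04 rad/s.
Step 2 — Component impedances:
  R: Z = R = 264 Ω
  C: Z = 1/(jωC) = -j/(ω·C) = 0 - j1.228 Ω
Step 3 — Series combination: Z_total = R + C = 264 - j1.228 Ω = 264∠-0.3° Ω.

Z = 264 - j1.228 Ω = 264∠-0.3° Ω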